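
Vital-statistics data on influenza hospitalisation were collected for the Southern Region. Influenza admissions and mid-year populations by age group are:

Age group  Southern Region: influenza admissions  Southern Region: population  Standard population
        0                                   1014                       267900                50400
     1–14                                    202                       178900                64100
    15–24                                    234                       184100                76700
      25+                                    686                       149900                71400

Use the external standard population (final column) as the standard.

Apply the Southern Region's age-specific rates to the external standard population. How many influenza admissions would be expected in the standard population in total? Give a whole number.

Age-specific rates per 100000 for the Southern Region: 378.50, 112.91, 127.10, 457.64.
Expected influenza admissions = Σ (standard pop × age-specific rate ÷ 100000)
= 50400×378.50/100000 + 64100×112.91/100000 + 76700×127.10/100000 + 71400×457.64/100000
= 190.76 + 72.38 + 97.49 + 326.75 = 687.38.

687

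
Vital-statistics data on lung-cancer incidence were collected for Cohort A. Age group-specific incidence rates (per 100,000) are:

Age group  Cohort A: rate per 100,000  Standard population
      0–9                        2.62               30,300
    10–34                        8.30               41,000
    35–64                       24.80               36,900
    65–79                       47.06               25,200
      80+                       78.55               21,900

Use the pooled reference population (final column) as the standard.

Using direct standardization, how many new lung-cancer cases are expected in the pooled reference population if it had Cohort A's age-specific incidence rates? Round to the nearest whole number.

42

Expected new lung-cancer cases = Σ (standard pop × age-specific rate ÷ 100,000)
= 30,300×2.62/100,000 + 41,000×8.30/100,000 + 36,900×24.80/100,000 + 25,200×47.06/100,000 + 21,900×78.55/100,000
= 0.79 + 3.40 + 9.15 + 11.86 + 17.20 = 42.41.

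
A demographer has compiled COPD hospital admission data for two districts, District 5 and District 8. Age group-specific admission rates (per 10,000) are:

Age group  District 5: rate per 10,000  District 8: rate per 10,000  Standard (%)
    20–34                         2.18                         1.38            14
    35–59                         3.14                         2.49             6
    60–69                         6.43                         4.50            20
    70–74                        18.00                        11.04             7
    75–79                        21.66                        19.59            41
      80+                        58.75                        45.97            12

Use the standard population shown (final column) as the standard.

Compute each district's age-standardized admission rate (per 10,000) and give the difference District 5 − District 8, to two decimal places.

Standard weights: 0.14, 0.06, 0.20, 0.07, 0.41, 0.12.
District 5: 0.1400×2.18 + 0.0600×3.14 + 0.2000×6.43 + 0.0700×18.00 + 0.4100×21.66 + 0.1200×58.75 = 18.9702 per 10,000.
District 8: 0.1400×1.38 + 0.0600×2.49 + 0.2000×4.50 + 0.0700×11.04 + 0.4100×19.59 + 0.1200×45.97 = 15.5637 per 10,000.
Difference = 18.9702 − 15.5637 = 3.4065.

3.41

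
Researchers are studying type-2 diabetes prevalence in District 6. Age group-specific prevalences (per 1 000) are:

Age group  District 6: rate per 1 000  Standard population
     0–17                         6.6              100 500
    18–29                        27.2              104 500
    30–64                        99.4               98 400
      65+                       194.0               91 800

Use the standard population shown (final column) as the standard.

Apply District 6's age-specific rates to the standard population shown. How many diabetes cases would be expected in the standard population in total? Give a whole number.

Expected diabetes cases = Σ (standard pop × age-specific rate ÷ 1 000)
= 100 500×6.6/1 000 + 104 500×27.2/1 000 + 98 400×99.4/1 000 + 91 800×194.0/1 000
= 663.30 + 2842.40 + 9780.96 + 17809.20 = 31095.86.

31096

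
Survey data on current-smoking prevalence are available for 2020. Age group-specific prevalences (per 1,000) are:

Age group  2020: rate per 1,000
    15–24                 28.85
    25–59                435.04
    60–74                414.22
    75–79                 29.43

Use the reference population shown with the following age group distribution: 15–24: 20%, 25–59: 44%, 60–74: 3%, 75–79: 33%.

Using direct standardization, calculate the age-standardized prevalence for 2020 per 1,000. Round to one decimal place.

Standard weights: 0.20, 0.44, 0.03, 0.33.
Standardized rate: 0.2000×28.85 + 0.4400×435.04 + 0.0300×414.22 + 0.3300×29.43 = 219.3261 per 1,000.

219.3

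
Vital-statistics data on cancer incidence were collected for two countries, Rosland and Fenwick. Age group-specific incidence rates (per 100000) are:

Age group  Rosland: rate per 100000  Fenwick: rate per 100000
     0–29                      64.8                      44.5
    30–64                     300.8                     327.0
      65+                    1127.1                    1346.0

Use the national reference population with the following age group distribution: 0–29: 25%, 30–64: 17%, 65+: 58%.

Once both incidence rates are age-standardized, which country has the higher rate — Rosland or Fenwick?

Fenwick

Standard weights: 0.25, 0.17, 0.58.
Rosland: 0.2500×64.8 + 0.1700×300.8 + 0.5800×1127.1 = 721.0540 per 100000.
Fenwick: 0.2500×44.5 + 0.1700×327.0 + 0.5800×1346.0 = 847.3950 per 100000.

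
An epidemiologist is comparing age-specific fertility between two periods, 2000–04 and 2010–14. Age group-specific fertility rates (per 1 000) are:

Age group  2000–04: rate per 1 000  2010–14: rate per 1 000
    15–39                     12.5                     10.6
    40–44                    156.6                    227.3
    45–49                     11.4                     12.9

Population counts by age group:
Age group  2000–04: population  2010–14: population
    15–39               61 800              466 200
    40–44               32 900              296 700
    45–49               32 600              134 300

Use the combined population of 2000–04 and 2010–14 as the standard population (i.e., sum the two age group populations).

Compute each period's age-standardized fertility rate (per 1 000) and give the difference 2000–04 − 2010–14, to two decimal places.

Combined standard total = 1 024 500; weights = 0.5154, 0.3217, 0.1629.
2000–04: 0.5154×12.5 + 0.3217×156.6 + 0.1629×11.4 = 58.6804 per 1 000.
2010–14: 0.5154×10.6 + 0.3217×227.3 + 0.1629×12.9 = 80.6910 per 1 000.
Difference = 58.6804 − 80.6910 = -22.0106.

-22.01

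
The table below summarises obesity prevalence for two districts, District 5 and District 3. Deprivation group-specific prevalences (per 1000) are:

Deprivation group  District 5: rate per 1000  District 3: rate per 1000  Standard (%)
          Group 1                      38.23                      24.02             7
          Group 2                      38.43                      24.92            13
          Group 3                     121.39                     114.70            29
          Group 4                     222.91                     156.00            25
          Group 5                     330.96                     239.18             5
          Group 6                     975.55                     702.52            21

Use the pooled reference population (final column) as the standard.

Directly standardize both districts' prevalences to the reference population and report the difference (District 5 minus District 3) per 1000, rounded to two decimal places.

Standard weights: 0.07, 0.13, 0.29, 0.25, 0.05, 0.21.
District 5: 0.0700×38.23 + 0.1300×38.43 + 0.2900×121.39 + 0.2500×222.91 + 0.0500×330.96 + 0.2100×975.55 = 320.0161 per 1000.
District 3: 0.0700×24.02 + 0.1300×24.92 + 0.2900×114.70 + 0.2500×156.00 + 0.0500×239.18 + 0.2100×702.52 = 236.6722 per 1000.
Difference = 320.0161 − 236.6722 = 83.3439.

83.34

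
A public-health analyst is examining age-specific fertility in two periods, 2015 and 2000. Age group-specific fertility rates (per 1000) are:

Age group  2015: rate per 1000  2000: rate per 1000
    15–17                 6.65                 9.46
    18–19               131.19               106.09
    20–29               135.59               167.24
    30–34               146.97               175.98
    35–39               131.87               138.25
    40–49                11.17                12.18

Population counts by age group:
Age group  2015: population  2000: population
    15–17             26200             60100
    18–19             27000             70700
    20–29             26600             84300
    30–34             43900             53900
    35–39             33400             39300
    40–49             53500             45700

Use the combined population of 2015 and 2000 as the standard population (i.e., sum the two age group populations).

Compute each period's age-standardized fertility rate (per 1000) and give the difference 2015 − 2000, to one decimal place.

Combined standard total = 564600; weights = 0.1529, 0.1730, 0.1964, 0.1732, 0.1288, 0.1757.
2015: 0.1529×6.65 + 0.1730×131.19 + 0.1964×135.59 + 0.1732×146.97 + 0.1288×131.87 + 0.1757×11.17 = 94.7516 per 1000.
2000: 0.1529×9.46 + 0.1730×106.09 + 0.1964×167.24 + 0.1732×175.98 + 0.1288×138.25 + 0.1757×12.18 = 103.0786 per 1000.
Difference = 94.7516 − 103.0786 = -8.3270.

-8.3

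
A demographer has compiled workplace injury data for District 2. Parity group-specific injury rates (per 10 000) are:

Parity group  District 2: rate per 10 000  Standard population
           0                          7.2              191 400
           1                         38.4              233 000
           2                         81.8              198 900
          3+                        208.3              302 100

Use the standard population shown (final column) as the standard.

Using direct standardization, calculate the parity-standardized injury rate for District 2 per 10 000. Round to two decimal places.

Standard total = 925 400; weights = 0.2068, 0.2518, 0.2149, 0.3265.
Standardized rate: 0.2068×7.2 + 0.2518×38.4 + 0.2149×81.8 + 0.3265×208.3 = 96.7395 per 10 000.

96.74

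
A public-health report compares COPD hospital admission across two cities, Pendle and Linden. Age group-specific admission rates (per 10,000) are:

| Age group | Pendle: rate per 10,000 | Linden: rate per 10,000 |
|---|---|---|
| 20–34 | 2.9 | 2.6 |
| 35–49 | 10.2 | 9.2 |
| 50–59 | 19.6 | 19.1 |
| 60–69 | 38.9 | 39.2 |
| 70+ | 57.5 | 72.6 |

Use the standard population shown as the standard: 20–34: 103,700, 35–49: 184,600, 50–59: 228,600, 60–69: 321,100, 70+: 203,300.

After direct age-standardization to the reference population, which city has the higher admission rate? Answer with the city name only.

Standard total = 1,041,300; weights = 0.0996, 0.1773, 0.2195, 0.3084, 0.1952.
Pendle: 0.0996×2.9 + 0.1773×10.2 + 0.2195×19.6 + 0.3084×38.9 + 0.1952×57.5 = 29.6214 per 10,000.
Linden: 0.0996×2.6 + 0.1773×9.2 + 0.2195×19.1 + 0.3084×39.2 + 0.1952×72.6 = 32.3450 per 10,000.

Linden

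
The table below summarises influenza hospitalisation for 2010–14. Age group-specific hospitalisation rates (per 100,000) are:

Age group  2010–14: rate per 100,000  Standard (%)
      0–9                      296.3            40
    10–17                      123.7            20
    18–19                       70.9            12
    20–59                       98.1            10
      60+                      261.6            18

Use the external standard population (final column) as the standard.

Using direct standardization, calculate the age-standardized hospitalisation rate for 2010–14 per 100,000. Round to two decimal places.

208.67

Standard weights: 0.40, 0.20, 0.12, 0.10, 0.18.
Standardized rate: 0.4000×296.3 + 0.2000×123.7 + 0.1200×70.9 + 0.1000×98.1 + 0.1800×261.6 = 208.6660 per 100,000.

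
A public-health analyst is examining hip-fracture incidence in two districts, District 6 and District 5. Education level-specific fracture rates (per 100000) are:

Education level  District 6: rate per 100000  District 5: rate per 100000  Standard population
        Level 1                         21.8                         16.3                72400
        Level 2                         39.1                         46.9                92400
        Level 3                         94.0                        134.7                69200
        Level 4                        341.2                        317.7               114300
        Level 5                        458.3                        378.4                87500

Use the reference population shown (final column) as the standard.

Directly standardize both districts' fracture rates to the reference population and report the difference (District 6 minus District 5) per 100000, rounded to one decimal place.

Standard total = 435800; weights = 0.1661, 0.2120, 0.1588, 0.2623, 0.2008.
District 6: 0.1661×21.8 + 0.2120×39.1 + 0.1588×94.0 + 0.2623×341.2 + 0.2008×458.3 = 208.3441 per 100000.
District 5: 0.1661×16.3 + 0.2120×46.9 + 0.1588×134.7 + 0.2623×317.7 + 0.2008×378.4 = 193.3411 per 100000.
Difference = 208.3441 − 193.3411 = 15.0031.

15.0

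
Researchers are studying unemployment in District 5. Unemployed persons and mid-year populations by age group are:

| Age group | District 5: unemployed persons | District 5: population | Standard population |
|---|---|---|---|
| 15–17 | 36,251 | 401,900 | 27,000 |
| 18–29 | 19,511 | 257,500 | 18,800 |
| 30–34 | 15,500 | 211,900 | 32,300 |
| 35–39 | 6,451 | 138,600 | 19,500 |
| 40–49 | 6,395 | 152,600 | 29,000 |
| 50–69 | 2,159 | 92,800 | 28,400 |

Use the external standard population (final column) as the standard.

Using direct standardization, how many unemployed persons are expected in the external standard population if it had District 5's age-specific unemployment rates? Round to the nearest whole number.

9006

Age-specific rates per 1,000 for District 5: 90.199, 75.771, 73.148, 46.544, 41.907, 23.265.
Expected unemployed persons = Σ (standard pop × age-specific rate ÷ 1,000)
= 27,000×90.199/1,000 + 18,800×75.771/1,000 + 32,300×73.148/1,000 + 19,500×46.544/1,000 + 29,000×41.907/1,000 + 28,400×23.265/1,000
= 2435.37 + 1424.49 + 2362.67 + 907.61 + 1215.30 + 660.73 = 9006.18.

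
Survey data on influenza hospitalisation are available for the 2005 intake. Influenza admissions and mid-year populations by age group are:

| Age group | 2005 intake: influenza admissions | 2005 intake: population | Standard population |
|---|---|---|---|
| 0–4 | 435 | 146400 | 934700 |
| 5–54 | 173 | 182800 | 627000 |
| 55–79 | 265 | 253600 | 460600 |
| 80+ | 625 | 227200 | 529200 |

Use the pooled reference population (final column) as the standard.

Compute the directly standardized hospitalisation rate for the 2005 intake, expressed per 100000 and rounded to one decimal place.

208.0

Age-specific rates per 100000 for the 2005 intake: 297.13, 94.64, 104.50, 275.09.
Standard total = 2551500; weights = 0.3663, 0.2457, 0.1805, 0.2074.
Standardized rate: 0.3663×297.13 + 0.2457×94.64 + 0.1805×104.50 + 0.2074×275.09 = 208.0244 per 100000.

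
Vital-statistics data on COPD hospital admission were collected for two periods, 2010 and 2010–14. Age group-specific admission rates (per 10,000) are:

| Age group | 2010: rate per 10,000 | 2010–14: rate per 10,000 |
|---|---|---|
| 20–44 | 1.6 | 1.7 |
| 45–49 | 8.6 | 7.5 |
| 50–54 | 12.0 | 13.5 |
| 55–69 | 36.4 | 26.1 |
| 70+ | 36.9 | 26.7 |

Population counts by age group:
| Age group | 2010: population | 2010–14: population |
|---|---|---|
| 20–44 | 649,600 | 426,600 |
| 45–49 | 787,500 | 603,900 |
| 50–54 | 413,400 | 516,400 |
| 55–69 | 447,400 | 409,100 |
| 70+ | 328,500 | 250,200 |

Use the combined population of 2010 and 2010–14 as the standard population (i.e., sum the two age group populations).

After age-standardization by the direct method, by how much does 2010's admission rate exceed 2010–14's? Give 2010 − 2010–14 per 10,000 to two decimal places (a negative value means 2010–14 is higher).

3.05

Combined standard total = 4,832,600; weights = 0.2227, 0.2879, 0.1924, 0.1772, 0.1197.
2010: 0.2227×1.6 + 0.2879×8.6 + 0.1924×12.0 + 0.1772×36.4 + 0.1197×36.9 = 16.0113 per 10,000.
2010–14: 0.2227×1.7 + 0.2879×7.5 + 0.1924×13.5 + 0.1772×26.1 + 0.1197×26.7 = 12.9585 per 10,000.
Difference = 16.0113 − 12.9585 = 3.0528.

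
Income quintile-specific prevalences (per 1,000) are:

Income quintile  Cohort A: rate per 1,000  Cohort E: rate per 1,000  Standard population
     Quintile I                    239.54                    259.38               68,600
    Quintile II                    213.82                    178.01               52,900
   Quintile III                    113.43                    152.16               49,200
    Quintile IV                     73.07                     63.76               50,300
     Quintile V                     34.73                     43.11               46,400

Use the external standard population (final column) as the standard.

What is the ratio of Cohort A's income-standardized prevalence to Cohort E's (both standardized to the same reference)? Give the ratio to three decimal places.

Standard total = 267,400; weights = 0.2565, 0.1978, 0.1840, 0.1881, 0.1735.
Cohort A: 0.2565×239.54 + 0.1978×213.82 + 0.1840×113.43 + 0.1881×73.07 + 0.1735×34.73 = 144.3948 per 1,000.
Cohort E: 0.2565×259.38 + 0.1978×178.01 + 0.1840×152.16 + 0.1881×63.76 + 0.1735×43.11 = 149.2292 per 1,000.
Ratio = 144.3948 ÷ 149.2292 = 0.96760.

0.968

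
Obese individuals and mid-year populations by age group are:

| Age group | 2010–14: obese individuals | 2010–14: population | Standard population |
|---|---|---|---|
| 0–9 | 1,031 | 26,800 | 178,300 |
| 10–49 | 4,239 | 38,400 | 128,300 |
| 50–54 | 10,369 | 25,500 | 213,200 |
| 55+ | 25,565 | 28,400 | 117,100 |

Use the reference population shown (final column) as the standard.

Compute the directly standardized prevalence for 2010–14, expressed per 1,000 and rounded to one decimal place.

334.6

Age-specific rates per 1,000 for 2010–14: 38.470, 110.391, 406.627, 900.176.
Standard total = 636,900; weights = 0.2799, 0.2014, 0.3347, 0.1839.
Standardized rate: 0.2799×38.470 + 0.2014×110.391 + 0.3347×406.627 + 0.1839×900.176 = 334.6301 per 1,000.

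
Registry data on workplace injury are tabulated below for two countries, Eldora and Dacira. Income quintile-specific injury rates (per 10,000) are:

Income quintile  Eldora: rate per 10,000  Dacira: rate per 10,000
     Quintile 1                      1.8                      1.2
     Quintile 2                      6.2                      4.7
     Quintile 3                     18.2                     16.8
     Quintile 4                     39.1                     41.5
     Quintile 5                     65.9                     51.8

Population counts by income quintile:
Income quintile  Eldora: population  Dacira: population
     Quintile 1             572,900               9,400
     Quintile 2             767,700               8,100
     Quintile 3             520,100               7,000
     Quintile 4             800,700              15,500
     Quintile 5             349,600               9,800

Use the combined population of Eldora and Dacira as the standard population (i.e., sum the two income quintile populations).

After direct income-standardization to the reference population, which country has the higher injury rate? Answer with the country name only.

Combined standard total = 3,060,800; weights = 0.1902, 0.2535, 0.1722, 0.2667, 0.1174.
Eldora: 0.1902×1.8 + 0.2535×6.2 + 0.1722×18.2 + 0.2667×39.1 + 0.1174×65.9 = 23.2126 per 10,000.
Dacira: 0.1902×1.2 + 0.2535×4.7 + 0.1722×16.8 + 0.2667×41.5 + 0.1174×51.8 = 21.4616 per 10,000.
The crude rates (23.12 vs 26.46) would put Dacira higher, but that reflects its income composition; once standardized to a common income structure, Eldora has the higher underlying rate.

Eldora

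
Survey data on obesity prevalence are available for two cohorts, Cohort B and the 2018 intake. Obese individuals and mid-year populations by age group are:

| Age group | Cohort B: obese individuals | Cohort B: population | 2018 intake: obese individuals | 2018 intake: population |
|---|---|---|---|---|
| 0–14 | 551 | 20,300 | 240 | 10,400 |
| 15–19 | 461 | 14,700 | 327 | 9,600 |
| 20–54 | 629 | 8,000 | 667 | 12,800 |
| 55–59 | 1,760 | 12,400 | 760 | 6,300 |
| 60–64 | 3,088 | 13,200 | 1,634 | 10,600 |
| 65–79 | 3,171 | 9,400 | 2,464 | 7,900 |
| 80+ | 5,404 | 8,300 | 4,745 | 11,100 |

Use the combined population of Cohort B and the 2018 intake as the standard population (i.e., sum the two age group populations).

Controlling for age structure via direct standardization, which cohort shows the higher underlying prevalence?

Age-specific rates per 1,000 for Cohort B: 27.143, 31.361, 78.625, 141.935, 233.939, 337.340, 651.084.
For the 2018 intake: 23.077, 34.062, 52.109, 120.635, 154.151, 311.899, 427.477.
Combined standard total = 155,000; weights = 0.1981, 0.1568, 0.1342, 0.1206, 0.1535, 0.1116, 0.1252.
Cohort B: 0.1981×27.143 + 0.1568×31.361 + 0.1342×78.625 + 0.1206×141.935 + 0.1535×233.939 + 0.1116×337.340 + 0.1252×651.084 = 193.0305 per 1,000.
The 2018 intake: 0.1981×23.077 + 0.1568×34.062 + 0.1342×52.109 + 0.1206×120.635 + 0.1535×154.151 + 0.1116×311.899 + 0.1252×427.477 = 143.4428 per 1,000.

Cohort B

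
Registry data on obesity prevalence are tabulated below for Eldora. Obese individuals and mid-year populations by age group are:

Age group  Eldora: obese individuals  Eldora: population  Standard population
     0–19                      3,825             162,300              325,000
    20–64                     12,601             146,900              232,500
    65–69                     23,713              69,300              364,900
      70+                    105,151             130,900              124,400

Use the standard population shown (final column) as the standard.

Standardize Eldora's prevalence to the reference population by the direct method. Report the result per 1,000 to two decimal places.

241.11

Age-specific rates per 1,000 for Eldora: 23.567, 85.779, 342.179, 803.293.
Standard total = 1,046,800; weights = 0.3105, 0.2221, 0.3486, 0.1188.
Standardized rate: 0.3105×23.567 + 0.2221×85.779 + 0.3486×342.179 + 0.1188×803.293 = 241.1099 per 1,000.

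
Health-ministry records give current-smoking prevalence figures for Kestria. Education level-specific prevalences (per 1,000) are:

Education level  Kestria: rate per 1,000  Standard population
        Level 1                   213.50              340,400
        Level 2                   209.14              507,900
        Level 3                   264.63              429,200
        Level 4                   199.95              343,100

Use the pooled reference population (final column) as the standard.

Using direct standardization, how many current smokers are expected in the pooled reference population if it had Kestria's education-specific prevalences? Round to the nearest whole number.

Expected current smokers = Σ (standard pop × education-specific rate ÷ 1,000)
= 340,400×213.50/1,000 + 507,900×209.14/1,000 + 429,200×264.63/1,000 + 343,100×199.95/1,000
= 72675.40 + 106222.21 + 113579.20 + 68602.85 = 361079.65.

361080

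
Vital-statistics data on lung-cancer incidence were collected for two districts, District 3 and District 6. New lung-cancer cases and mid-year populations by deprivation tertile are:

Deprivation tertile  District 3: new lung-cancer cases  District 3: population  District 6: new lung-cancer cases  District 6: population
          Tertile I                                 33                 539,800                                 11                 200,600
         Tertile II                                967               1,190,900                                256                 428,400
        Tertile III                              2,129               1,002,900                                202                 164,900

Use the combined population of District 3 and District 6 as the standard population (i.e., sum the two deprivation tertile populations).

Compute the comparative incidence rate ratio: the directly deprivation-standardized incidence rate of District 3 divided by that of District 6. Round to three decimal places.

Deprivation-specific rates per 100,000 for District 3: 6.11, 81.20, 212.28.
For District 6: 5.48, 59.76, 122.50.
Combined standard total = 3,527,500; weights = 0.2099, 0.4591, 0.3311.
District 3: 0.2099×6.11 + 0.4591×81.20 + 0.3311×212.28 = 108.8356 per 100,000.
District 6: 0.2099×5.48 + 0.4591×59.76 + 0.3311×122.50 = 69.1364 per 100,000.
Ratio = 108.8356 ÷ 69.1364 = 1.57422.

1.574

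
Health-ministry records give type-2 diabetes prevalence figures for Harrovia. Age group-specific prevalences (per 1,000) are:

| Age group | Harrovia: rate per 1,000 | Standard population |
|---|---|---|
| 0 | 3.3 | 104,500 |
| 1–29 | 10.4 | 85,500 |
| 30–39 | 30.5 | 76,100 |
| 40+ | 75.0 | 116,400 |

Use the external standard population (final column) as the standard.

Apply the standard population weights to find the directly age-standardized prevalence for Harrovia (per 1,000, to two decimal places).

32.12

Standard total = 382,500; weights = 0.2732, 0.2235, 0.1990, 0.3043.
Standardized rate: 0.2732×3.3 + 0.2235×10.4 + 0.1990×30.5 + 0.3043×75.0 = 32.1179 per 1,000.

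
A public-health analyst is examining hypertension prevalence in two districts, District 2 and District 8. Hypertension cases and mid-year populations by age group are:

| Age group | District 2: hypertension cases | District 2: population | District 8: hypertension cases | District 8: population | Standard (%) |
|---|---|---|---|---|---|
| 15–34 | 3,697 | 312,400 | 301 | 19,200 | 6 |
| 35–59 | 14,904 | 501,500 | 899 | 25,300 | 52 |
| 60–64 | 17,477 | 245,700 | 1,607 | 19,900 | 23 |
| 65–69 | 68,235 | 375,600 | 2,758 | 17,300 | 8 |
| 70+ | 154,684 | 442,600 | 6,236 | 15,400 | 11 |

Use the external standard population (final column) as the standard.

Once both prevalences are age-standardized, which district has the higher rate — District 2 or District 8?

District 8

Age-specific rates per 1,000 for District 2: 11.834, 29.719, 71.131, 181.669, 349.489.
For District 8: 15.677, 35.534, 80.754, 159.422, 404.935.
Standard weights: 0.06, 0.52, 0.23, 0.08, 0.11.
District 2: 0.0600×11.834 + 0.5200×29.719 + 0.2300×71.131 + 0.0800×181.669 + 0.1100×349.489 = 85.5015 per 1,000.
District 8: 0.0600×15.677 + 0.5200×35.534 + 0.2300×80.754 + 0.0800×159.422 + 0.1100×404.935 = 95.2881 per 1,000.
The crude rates (137.93 vs 121.53) would put District 2 higher, but that reflects its age composition; once standardized to a common age structure, District 8 has the higher underlying rate.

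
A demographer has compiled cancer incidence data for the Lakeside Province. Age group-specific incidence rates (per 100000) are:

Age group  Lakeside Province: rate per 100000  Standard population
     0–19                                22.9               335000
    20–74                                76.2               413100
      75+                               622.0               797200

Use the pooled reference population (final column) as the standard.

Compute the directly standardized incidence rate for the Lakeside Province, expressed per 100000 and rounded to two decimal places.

346.22

Standard total = 1545300; weights = 0.2168, 0.2673, 0.5159.
Standardized rate: 0.2168×22.9 + 0.2673×76.2 + 0.5159×622.0 = 346.2163 per 100000.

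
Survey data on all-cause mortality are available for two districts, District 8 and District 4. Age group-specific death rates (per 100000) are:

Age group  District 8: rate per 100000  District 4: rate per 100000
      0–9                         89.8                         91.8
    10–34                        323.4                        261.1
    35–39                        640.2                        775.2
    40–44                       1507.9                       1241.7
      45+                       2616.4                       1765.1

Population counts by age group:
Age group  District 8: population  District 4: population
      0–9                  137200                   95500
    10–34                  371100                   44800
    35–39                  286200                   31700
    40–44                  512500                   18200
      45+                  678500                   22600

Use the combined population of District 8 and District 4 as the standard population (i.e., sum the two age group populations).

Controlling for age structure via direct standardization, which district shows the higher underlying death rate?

District 8

Combined standard total = 2198300; weights = 0.1059, 0.1892, 0.1446, 0.2414, 0.3189.
District 8: 0.1059×89.8 + 0.1892×323.4 + 0.1446×640.2 + 0.2414×1507.9 + 0.3189×2616.4 = 1361.7426 per 100000.
District 4: 0.1059×91.8 + 0.1892×261.1 + 0.1446×775.2 + 0.2414×1241.7 + 0.3189×1765.1 = 1033.9222 per 100000.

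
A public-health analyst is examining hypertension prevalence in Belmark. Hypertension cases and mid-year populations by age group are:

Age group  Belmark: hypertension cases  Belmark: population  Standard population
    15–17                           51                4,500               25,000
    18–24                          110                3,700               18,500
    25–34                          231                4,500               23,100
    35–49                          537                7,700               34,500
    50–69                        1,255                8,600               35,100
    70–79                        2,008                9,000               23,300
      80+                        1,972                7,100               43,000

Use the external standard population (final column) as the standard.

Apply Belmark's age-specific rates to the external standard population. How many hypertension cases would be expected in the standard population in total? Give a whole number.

Age-specific rates per 1,000 for Belmark: 11.333, 29.730, 51.333, 69.740, 145.930, 223.111, 277.746.
Expected hypertension cases = Σ (standard pop × age-specific rate ÷ 1,000)
= 25,000×11.333/1,000 + 18,500×29.730/1,000 + 23,100×51.333/1,000 + 34,500×69.740/1,000 + 35,100×145.930/1,000 + 23,300×223.111/1,000 + 43,000×277.746/1,000
= 283.33 + 550.00 + 1185.80 + 2406.04 + 5122.15 + 5198.49 + 11943.10 = 26688.91.

26689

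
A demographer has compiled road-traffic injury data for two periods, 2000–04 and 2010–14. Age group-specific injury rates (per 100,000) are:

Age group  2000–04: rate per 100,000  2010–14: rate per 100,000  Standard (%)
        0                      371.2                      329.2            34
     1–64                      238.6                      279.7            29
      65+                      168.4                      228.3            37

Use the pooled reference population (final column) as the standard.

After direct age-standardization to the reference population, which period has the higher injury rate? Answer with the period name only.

Standard weights: 0.34, 0.29, 0.37.
2000–04: 0.3400×371.2 + 0.2900×238.6 + 0.3700×168.4 = 257.7100 per 100,000.
2010–14: 0.3400×329.2 + 0.2900×279.7 + 0.3700×228.3 = 277.5120 per 100,000.

2010–14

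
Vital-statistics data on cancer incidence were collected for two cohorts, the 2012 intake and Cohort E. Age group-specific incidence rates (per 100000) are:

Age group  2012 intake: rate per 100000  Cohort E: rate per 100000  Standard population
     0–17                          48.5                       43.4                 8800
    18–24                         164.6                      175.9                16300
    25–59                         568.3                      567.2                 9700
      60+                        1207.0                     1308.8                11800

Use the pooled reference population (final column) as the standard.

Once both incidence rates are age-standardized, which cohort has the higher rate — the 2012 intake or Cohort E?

Standard total = 46600; weights = 0.1888, 0.3498, 0.2082, 0.2532.
The 2012 intake: 0.1888×48.5 + 0.3498×164.6 + 0.2082×568.3 + 0.2532×1207.0 = 490.6629 per 100000.
Cohort E: 0.1888×43.4 + 0.3498×175.9 + 0.2082×567.2 + 0.2532×1308.8 = 519.2011 per 100000.

Cohort E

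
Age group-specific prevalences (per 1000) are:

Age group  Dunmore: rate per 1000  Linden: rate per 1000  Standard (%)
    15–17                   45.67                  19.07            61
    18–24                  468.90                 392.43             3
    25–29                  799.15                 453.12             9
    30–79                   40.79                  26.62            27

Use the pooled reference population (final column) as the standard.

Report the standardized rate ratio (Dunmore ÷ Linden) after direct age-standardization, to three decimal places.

1.749

Standard weights: 0.61, 0.03, 0.09, 0.27.
Dunmore: 0.6100×45.67 + 0.0300×468.90 + 0.0900×799.15 + 0.2700×40.79 = 124.8625 per 1000.
Linden: 0.6100×19.07 + 0.0300×392.43 + 0.0900×453.12 + 0.2700×26.62 = 71.3738 per 1000.
Ratio = 124.8625 ÷ 71.3738 = 1.74942.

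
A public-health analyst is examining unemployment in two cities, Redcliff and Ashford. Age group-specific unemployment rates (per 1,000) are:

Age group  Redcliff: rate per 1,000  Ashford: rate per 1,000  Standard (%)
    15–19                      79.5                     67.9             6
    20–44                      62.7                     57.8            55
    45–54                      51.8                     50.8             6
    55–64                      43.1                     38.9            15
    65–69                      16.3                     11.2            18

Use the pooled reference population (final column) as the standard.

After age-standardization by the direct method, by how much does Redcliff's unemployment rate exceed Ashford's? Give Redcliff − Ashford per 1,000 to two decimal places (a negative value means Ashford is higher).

Standard weights: 0.06, 0.55, 0.06, 0.15, 0.18.
Redcliff: 0.0600×79.5 + 0.5500×62.7 + 0.0600×51.8 + 0.1500×43.1 + 0.1800×16.3 = 51.7620 per 1,000.
Ashford: 0.0600×67.9 + 0.5500×57.8 + 0.0600×50.8 + 0.1500×38.9 + 0.1800×11.2 = 46.7630 per 1,000.
Difference = 51.7620 − 46.7630 = 4.9990.

5.00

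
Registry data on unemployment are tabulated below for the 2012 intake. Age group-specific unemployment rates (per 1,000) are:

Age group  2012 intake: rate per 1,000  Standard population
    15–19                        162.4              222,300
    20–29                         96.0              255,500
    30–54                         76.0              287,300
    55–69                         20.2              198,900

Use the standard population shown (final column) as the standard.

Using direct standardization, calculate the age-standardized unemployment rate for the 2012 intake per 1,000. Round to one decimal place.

89.7

Standard total = 964,000; weights = 0.2306, 0.2650, 0.2980, 0.2063.
Standardized rate: 0.2306×162.4 + 0.2650×96.0 + 0.2980×76.0 + 0.2063×20.2 = 89.7117 per 1,000.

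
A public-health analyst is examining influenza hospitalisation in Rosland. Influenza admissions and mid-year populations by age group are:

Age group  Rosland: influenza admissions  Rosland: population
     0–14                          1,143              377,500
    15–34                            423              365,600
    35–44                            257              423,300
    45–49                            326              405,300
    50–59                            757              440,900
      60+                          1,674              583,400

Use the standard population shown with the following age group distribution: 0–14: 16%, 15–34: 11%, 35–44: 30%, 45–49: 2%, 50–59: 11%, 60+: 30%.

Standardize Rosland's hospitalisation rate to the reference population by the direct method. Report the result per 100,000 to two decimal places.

185.96

Age-specific rates per 100,000 for Rosland: 302.78, 115.70, 60.71, 80.43, 171.69, 286.94.
Standard weights: 0.16, 0.11, 0.30, 0.02, 0.11, 0.30.
Standardized rate: 0.1600×302.78 + 0.1100×115.70 + 0.3000×60.71 + 0.0200×80.43 + 0.1100×171.69 + 0.3000×286.94 = 185.9627 per 100,000.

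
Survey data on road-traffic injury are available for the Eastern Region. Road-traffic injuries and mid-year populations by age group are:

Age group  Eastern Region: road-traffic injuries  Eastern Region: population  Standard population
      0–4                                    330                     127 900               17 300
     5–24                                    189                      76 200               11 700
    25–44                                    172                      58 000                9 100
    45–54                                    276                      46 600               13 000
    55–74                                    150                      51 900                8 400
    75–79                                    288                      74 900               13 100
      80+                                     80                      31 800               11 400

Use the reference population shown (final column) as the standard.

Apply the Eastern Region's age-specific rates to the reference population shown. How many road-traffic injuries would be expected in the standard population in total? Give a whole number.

Age-specific rates per 100 000 for the Eastern Region: 258.01, 248.03, 296.55, 592.27, 289.02, 384.51, 251.57.
Expected road-traffic injuries = Σ (standard pop × age-specific rate ÷ 100 000)
= 17 300×258.01/100 000 + 11 700×248.03/100 000 + 9 100×296.55/100 000 + 13 000×592.27/100 000 + 8 400×289.02/100 000 + 13 100×384.51/100 000 + 11 400×251.57/100 000
= 44.64 + 29.02 + 26.99 + 77.00 + 24.28 + 50.37 + 28.68 = 280.97.

281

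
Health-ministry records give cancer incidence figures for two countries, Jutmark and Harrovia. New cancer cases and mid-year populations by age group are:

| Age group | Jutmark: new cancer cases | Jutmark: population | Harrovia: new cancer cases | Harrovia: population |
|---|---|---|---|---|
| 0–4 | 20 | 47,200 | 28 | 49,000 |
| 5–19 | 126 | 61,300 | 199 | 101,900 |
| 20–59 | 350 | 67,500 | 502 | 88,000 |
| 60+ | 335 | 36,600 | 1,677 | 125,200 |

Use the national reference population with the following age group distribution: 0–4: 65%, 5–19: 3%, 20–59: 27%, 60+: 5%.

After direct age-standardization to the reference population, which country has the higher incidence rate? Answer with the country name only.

Age-specific rates per 100,000 for Jutmark: 42.37, 205.55, 518.52, 915.30.
For Harrovia: 57.14, 195.29, 570.45, 1339.46.
Standard weights: 0.65, 0.03, 0.27, 0.05.
Jutmark: 0.6500×42.37 + 0.0300×205.55 + 0.2700×518.52 + 0.0500×915.30 = 219.4738 per 100,000.
Harrovia: 0.6500×57.14 + 0.0300×195.29 + 0.2700×570.45 + 0.0500×1339.46 = 263.9971 per 100,000.

Harrovia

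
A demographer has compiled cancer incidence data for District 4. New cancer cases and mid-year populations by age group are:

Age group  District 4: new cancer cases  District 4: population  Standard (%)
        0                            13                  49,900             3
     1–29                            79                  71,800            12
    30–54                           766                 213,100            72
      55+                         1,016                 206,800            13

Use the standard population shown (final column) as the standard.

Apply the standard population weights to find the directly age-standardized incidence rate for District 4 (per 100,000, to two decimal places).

Age-specific rates per 100,000 for District 4: 26.05, 110.03, 359.46, 491.30.
Standard weights: 0.03, 0.12, 0.72, 0.13.
Standardized rate: 0.0300×26.05 + 0.1200×110.03 + 0.7200×359.46 + 0.1300×491.30 = 336.6614 per 100,000.

336.66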